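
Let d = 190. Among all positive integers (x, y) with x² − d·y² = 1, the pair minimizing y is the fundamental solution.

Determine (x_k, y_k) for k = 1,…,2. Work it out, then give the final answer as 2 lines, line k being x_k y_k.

√190 → a₀=13, period (1,3,1,1,1,…,3,1,26); ℓ=14 even so k=13
a_0=13:  p_0=13·1+0=13,  q_0=13·0+1=1
…
a_12=3:  p_12=3·11234+7085=40787,  q_12=3·815+514=2959
a_13=1:  p_13=1·40787+11234=52021,  q_13=1·2959+815=3774
(x₁, y₁) = (52021, 3774);  52021² − 190·3774² = 1 ✓
(52021+3774√190)^2 = 5412368881 + 392654508√190

52021 3774
5412368881 392654508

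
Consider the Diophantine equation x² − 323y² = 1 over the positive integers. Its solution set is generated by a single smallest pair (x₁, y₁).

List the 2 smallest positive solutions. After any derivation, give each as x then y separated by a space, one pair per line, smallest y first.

18 1
647 36

d=323: √d = [17; 1,34] (ℓ=2, even), read p_1/q_1
a_0=17:  p_0=17·1+0=17,  q_0=17·0+1=1
a_1=1:  p_1=1·17+1=18,  q_1=1·1+0=1
(x₁, y₁) = (18, 1);  18² − 323·1² = 1 ✓
(18+1√323)^2 = 647 + 36√323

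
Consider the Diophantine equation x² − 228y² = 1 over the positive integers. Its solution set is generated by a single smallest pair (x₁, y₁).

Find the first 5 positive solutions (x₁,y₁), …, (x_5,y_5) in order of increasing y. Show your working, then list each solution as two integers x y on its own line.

151 10
45601 3020
13771351 912030
4158902401 275430040
1255974753751 83178960050

√228 = [15; 10,30, …], period ℓ=2 (even) → k=1
k=0  a_k=15  p_k/q_k = 15/1
k=1  a_k=10  p_k/q_k = 151/10
fundamental: x₁=151, y₁=10  (since 22801 − 228·100 = 1)
(x_2, y_2) = (151·151 + 228·10·10, 151·10 + 10·151) = (45601, 3020)
(x_3, y_3) = (151·45601 + 228·10·3020, 151·3020 + 10·45601) = (13771351, 912030)
(x_4, y_4) = (151·13771351 + 228·10·912030, 151·912030 + 10·13771351) = (4158902401, 275430040)
(x_5, y_5) = (151·4158902401 + 228·10·275430040, 151·275430040 + 10·4158902401) = (1255974753751, 83178960050)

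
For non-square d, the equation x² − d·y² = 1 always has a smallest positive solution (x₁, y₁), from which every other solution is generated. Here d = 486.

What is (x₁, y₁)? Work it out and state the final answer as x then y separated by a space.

d=486: √d = [22; 22,44] (ℓ=2, even), read p_1/q_1
a_0=22:  p_0=22·1+0=22,  q_0=22·0+1=1
a_1=22:  p_1=22·22+1=485,  q_1=22·1+0=22
fundamental: x₁=485, y₁=22  (since 235225 − 486·484 = 1)

485 22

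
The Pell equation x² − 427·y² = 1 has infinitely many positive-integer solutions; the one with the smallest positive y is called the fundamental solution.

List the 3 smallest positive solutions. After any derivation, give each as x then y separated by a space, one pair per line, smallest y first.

√427 → a₀=20, period (1,1,1,40); ℓ=4 even so k=3
step 0: (20, 1)  from 20·(1,0) + (0,1)
…
step 2: (41, 2)  from 1·(21,1) + (20,1)
step 3: (62, 3)  from 1·(41,2) + (21,1)
→ (62, 3).  Check: 62²=3844, 427·3²=3843, difference 1.
k=2:  x_2 = 62·62+427·3·3 = 7687,  y_2 = 62·3+3·62 = 372
k=3:  x_3 = 62·7687+427·3·372 = 953126,  y_3 = 62·372+3·7687 = 46125

62 3
7687 372
953126 46125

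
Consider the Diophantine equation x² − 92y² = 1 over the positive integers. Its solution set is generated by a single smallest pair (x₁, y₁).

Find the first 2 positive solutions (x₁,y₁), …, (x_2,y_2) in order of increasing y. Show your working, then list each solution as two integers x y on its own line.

1151 120
2649601 276240

√92 → a₀=9, period (1,1,2,4,2,1,1,18); ℓ=8 even so k=7
a_0=9:  p_0=9·1+0=9,  q_0=9·0+1=1
…
a_2=1:  p_2=1·10+9=19,  q_2=1·1+1=2
a_3=2:  p_3=2·19+10=48,  q_3=2·2+1=5
…
a_5=2:  p_5=2·211+48=470,  q_5=2·22+5=49
a_6=1:  p_6=1·470+211=681,  q_6=1·49+22=71
a_7=1:  p_7=1·681+470=1151,  q_7=1·71+49=120
(x₁, y₁) = (1151, 120);  1151² − 92·120² = 1 ✓
k=2:  x_2 = 1151·1151+92·120·120 = 2649601,  y_2 = 1151·120+120·1151 = 276240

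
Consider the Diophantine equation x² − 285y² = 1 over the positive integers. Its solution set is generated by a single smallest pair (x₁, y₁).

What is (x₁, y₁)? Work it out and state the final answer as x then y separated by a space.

[16; 1,7,2,7,1,32] for √285; ℓ=6 ⇒ convergent index 5
a_0=16:  p_0=16·1+0=16,  q_0=16·0+1=1
a_1=1:  p_1=1·16+1=17,  q_1=1·1+0=1
…
a_4=7:  p_4=7·287+135=2144,  q_4=7·17+8=127
a_5=1:  p_5=1·2144+287=2431,  q_5=1·127+17=144
→ (2431, 144).  Check: 2431²=5909761, 285·144²=5909760, difference 1.

2431 144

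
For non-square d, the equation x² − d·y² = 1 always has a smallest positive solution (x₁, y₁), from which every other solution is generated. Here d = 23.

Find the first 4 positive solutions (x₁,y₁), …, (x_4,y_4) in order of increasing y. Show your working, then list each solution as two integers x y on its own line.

√23 → a₀=4, period (1,3,1,8); ℓ=4 even so k=3
step 0: (4, 1)  from 4·(1,0) + (0,1)
step 1: (5, 1)  from 1·(4,1) + (1,0)
step 2: (19, 4)  from 3·(5,1) + (4,1)
step 3: (24, 5)  from 1·(19,4) + (5,1)
fundamental: x₁=24, y₁=5  (since 576 − 23·25 = 1)
n=2: (24,5)∘(24,5) = (24·24+23·5·5, 24·5+5·24) = (1151,240)
n=3: (1151,240)∘(24,5) = (24·1151+23·5·240, 24·240+5·1151) = (55224,11515)
n=4: (55224,11515)∘(24,5) = (24·55224+23·5·11515, 24·11515+5·55224) = (2649601,552480)

24 5
1151 240
55224 11515
2649601 552480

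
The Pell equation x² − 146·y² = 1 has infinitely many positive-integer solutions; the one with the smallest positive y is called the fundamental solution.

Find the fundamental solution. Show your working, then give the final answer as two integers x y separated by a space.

145 12

√146 = [12; 12,24, …], period ℓ=2 (even) → k=1
a_0=12:  p_0=12·1+0=12,  q_0=12·0+1=1
a_1=12:  p_1=12·12+1=145,  q_1=12·1+0=12
fundamental: x₁=145, y₁=12  (since 21025 − 146·144 = 1)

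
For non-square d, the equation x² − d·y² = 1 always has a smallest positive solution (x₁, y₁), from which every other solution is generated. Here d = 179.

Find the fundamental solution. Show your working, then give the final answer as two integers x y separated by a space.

4190210 313191

√179 = [13; 2,1,1,1,3,…,1,2,26, …], period ℓ=14 (even) → k=13
i=0: a=13 ⇒ p=13, q=1
i=1: a=2 ⇒ p=27, q=2
i=2: a=1 ⇒ p=40, q=3
…
i=5: a=3 ⇒ p=388, q=29
i=6: a=5 ⇒ p=2047, q=153
…
i=9: a=3 ⇒ p=438125, q=32747
i=10: a=1 ⇒ p=575167, q=42990
i=11: a=1 ⇒ p=1013292, q=75737
i=12: a=1 ⇒ p=1588459, q=118727
i=13: a=2 ⇒ p=4190210, q=313191
→ (4190210, 313191).  Check: 4190210²=17557859844100, 179·313191²=17557859844099, difference 1.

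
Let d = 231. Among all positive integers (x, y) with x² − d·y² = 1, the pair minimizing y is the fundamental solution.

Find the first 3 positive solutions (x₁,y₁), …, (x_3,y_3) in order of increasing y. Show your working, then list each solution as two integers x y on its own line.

76 5
11551 760
1755676 115515

[15; 5,30] for √231; ℓ=2 ⇒ convergent index 1
step 0: (15, 1)  from 15·(1,0) + (0,1)
step 1: (76, 5)  from 5·(15,1) + (1,0)
→ (76, 5).  Check: 76²=5776, 231·5²=5775, difference 1.
n=2: (76,5)∘(76,5) = (76·76+231·5·5, 76·5+5·76) = (11551,760)
n=3: (11551,760)∘(76,5) = (76·11551+231·5·760, 76·760+5·11551) = (1755676,115515)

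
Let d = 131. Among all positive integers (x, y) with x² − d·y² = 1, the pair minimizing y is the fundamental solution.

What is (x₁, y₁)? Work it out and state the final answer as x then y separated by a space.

10610 927

√131 = [11; 2,4,11,4,2,22, …], period ℓ=6 (even) → k=5
i=0: a=11 ⇒ p=11, q=1
i=1: a=2 ⇒ p=23, q=2
…
i=3: a=11 ⇒ p=1156, q=101
i=4: a=4 ⇒ p=4727, q=413
i=5: a=2 ⇒ p=10610, q=927
→ (10610, 927).  Check: 10610²=112572100, 131·927²=112572099, difference 1.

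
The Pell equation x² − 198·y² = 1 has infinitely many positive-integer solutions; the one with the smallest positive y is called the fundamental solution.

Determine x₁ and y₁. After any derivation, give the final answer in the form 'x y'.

√198 = [14; 14,28, …], period ℓ=2 (even) → k=1
step 0: (14, 1)  from 14·(1,0) + (0,1)
step 1: (197, 14)  from 14·(14,1) + (1,0)
→ (197, 14).  Check: 197²=38809, 198·14²=38808, difference 1.

197 14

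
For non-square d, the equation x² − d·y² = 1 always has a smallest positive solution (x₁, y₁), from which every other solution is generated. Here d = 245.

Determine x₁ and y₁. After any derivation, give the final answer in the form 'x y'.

51841 3312

√245 = [15; 1,1,1,7,6,7,1,1,1,30, …], period ℓ=10 (even) → k=9
k=0  a_k=15  p_k/q_k = 15/1
k=1  a_k=1  p_k/q_k = 16/1
k=2  a_k=1  p_k/q_k = 31/2
…
k=5  a_k=6  p_k/q_k = 2207/141
k=6  a_k=7  p_k/q_k = 15809/1010
k=7  a_k=1  p_k/q_k = 18016/1151
k=8  a_k=1  p_k/q_k = 33825/2161
k=9  a_k=1  p_k/q_k = 51841/3312
→ (51841, 3312).  Check: 51841²=2687489281, 245·3312²=2687489280, difference 1.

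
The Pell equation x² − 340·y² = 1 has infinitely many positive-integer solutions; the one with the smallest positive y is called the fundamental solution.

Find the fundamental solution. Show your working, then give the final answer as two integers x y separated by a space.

285769 15498

[18; 2,3,1,1,1,…,3,2,36] for √340; ℓ=14 ⇒ convergent index 13
i=0: a=18 ⇒ p=18, q=1
i=1: a=2 ⇒ p=37, q=2
…
i=3: a=1 ⇒ p=166, q=9
i=4: a=1 ⇒ p=295, q=16
i=5: a=1 ⇒ p=461, q=25
i=6: a=1 ⇒ p=756, q=41
i=7: a=8 ⇒ p=6509, q=353
…
i=9: a=1 ⇒ p=13774, q=747
i=10: a=1 ⇒ p=21039, q=1141
…
i=12: a=3 ⇒ p=125478, q=6805
i=13: a=2 ⇒ p=285769, q=15498
→ (285769, 15498).  Check: 285769²=81663921361, 340·15498²=81663921360, difference 1.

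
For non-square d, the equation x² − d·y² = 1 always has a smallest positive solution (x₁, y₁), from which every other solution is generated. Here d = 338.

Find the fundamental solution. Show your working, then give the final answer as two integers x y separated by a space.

114243 6214

[18; 2,1,1,2,36] for √338; ℓ=5 ⇒ convergent index 9
step 0: (18, 1)  from 18·(1,0) + (0,1)
…
step 2: (55, 3)  from 1·(37,2) + (18,1)
step 3: (92, 5)  from 1·(55,3) + (37,2)
step 4: (239, 13)  from 2·(92,5) + (55,3)
…
step 6: (17631, 959)  from 2·(8696,473) + (239,13)
step 7: (26327, 1432)  from 1·(17631,959) + (8696,473)
step 8: (43958, 2391)  from 1·(26327,1432) + (17631,959)
step 9: (114243, 6214)  from 2·(43958,2391) + (26327,1432)
fundamental: x₁=114243, y₁=6214  (since 13051463049 − 338·38613796 = 1)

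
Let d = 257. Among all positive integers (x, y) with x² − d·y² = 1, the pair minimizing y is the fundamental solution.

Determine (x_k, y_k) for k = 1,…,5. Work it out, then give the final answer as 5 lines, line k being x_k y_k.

513 32
526337 32832
540021249 33685600
554061275137 34561392768
568466328269313 35459955294368

d=257: √d = [16; 32] (ℓ=1, odd), read p_1/q_1
step 0: (16, 1)  from 16·(1,0) + (0,1)
step 1: (513, 32)  from 32·(16,1) + (1,0)
(x₁, y₁) = (513, 32);  513² − 257·32² = 1 ✓
(x_2, y_2) = (513·513 + 257·32·32, 513·32 + 32·513) = (526337, 32832)
(x_3, y_3) = (513·526337 + 257·32·32832, 513·32832 + 32·526337) = (540021249, 33685600)
(x_4, y_4) = (513·540021249 + 257·32·33685600, 513·33685600 + 32·540021249) = (554061275137, 34561392768)
(x_5, y_5) = (513·554061275137 + 257·32·34561392768, 513·34561392768 + 32·554061275137) = (568466328269313, 35459955294368)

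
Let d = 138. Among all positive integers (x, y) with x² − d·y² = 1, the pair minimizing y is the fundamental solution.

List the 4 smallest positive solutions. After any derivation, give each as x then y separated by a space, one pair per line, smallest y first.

47 4
4417 376
415151 35340
39019777 3321584

√138 → a₀=11, period (1,2,1,22); ℓ=4 even so k=3
i=0: a=11 ⇒ p=11, q=1
…
i=2: a=2 ⇒ p=35, q=3
i=3: a=1 ⇒ p=47, q=4
→ (47, 4).  Check: 47²=2209, 138·4²=2208, difference 1.
n=2: (47,4)∘(47,4) = (47·47+138·4·4, 47·4+4·47) = (4417,376)
n=3: (4417,376)∘(47,4) = (47·4417+138·4·376, 47·376+4·4417) = (415151,35340)
n=4: (415151,35340)∘(47,4) = (47·415151+138·4·35340, 47·35340+4·415151) = (39019777,3321584)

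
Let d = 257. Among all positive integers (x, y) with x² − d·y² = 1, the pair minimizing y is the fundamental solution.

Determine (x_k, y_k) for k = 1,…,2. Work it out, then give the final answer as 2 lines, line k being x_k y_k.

d=257: √d = [16; 32] (ℓ=1, odd), read p_1/q_1
a_0=16:  p_0=16·1+0=16,  q_0=16·0+1=1
a_1=32:  p_1=32·16+1=513,  q_1=32·1+0=32
→ (513, 32).  Check: 513²=263169, 257·32²=263168, difference 1.
k=2:  x_2 = 513·513+257·32·32 = 526337,  y_2 = 513·32+32·513 = 32832

513 32
526337 32832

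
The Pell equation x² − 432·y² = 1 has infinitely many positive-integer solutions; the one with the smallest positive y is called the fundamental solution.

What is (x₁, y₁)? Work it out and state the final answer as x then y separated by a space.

√432 = [20; 1,3,1,1,1,3,1,40, …], period ℓ=8 (even) → k=7
i=0: a=20 ⇒ p=20, q=1
i=1: a=1 ⇒ p=21, q=1
i=2: a=3 ⇒ p=83, q=4
i=3: a=1 ⇒ p=104, q=5
i=4: a=1 ⇒ p=187, q=9
i=5: a=1 ⇒ p=291, q=14
i=6: a=3 ⇒ p=1060, q=51
i=7: a=1 ⇒ p=1351, q=65
fundamental: x₁=1351, y₁=65  (since 1825201 − 432·4225 = 1)

1351 65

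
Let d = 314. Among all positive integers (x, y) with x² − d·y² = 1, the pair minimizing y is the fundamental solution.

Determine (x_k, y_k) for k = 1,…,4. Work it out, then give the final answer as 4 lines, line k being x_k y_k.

d=314: √d = [17; 1,2,1,1,2,1,34] (ℓ=7, odd), read p_13/q_13
a_0=17:  p_0=17·1+0=17,  q_0=17·0+1=1
…
a_4=1:  p_4=1·71+53=124,  q_4=1·4+3=7
a_5=2:  p_5=2·124+71=319,  q_5=2·7+4=18
…
a_10=1:  p_10=1·47029+15824=62853,  q_10=1·2654+893=3547
…
a_12=2:  p_12=2·109882+62853=282617,  q_12=2·6201+3547=15949
a_13=1:  p_13=1·282617+109882=392499,  q_13=1·15949+6201=22150
(x₁, y₁) = (392499, 22150);  392499² − 314·22150² = 1 ✓
n=2: (392499,22150)∘(392499,22150) = (392499·392499+314·22150·22150, 392499·22150+22150·392499) = (308110930001,17387705700)
n=3: (308110930001,17387705700)∘(392499,22150) = (392499·308110930001+314·22150·17387705700, 392499·17387705700+22150·308110930001) = (241866463828532499,13649314199066450)
n=4: (241866463828532499,13649314199066450)∘(392499,22150) = (392499·241866463828532499+314·22150·13649314199066450, 392499·13649314199066450+22150·241866463828532499) = (189864690372162243720001,10714684347621377411400)

392499 22150
308110930001 17387705700
241866463828532499 13649314199066450
189864690372162243720001 10714684347621377411400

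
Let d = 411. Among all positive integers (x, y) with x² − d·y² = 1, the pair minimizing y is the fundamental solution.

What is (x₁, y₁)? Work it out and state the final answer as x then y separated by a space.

[20; 3,1,1,1,19,1,1,1,3,40] for √411; ℓ=10 ⇒ convergent index 9
a_0=20:  p_0=20·1+0=20,  q_0=20·0+1=1
…
a_2=1:  p_2=1·61+20=81,  q_2=1·3+1=4
…
a_5=19:  p_5=19·223+142=4379,  q_5=19·11+7=216
a_6=1:  p_6=1·4379+223=4602,  q_6=1·216+11=227
a_7=1:  p_7=1·4602+4379=8981,  q_7=1·227+216=443
a_8=1:  p_8=1·8981+4602=13583,  q_8=1·443+227=670
a_9=3:  p_9=3·13583+8981=49730,  q_9=3·670+443=2453
fundamental: x₁=49730, y₁=2453  (since 2473072900 − 411·6017209 = 1)

49730 2453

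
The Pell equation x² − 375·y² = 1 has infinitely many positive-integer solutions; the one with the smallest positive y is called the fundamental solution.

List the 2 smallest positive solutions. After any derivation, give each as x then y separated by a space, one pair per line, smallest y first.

15124 781
457470751 23623688

[19; 2,1,2,1,5,1,2,1,2,38] for √375; ℓ=10 ⇒ convergent index 9
step 0: (19, 1)  from 19·(1,0) + (0,1)
step 1: (39, 2)  from 2·(19,1) + (1,0)
…
step 4: (213, 11)  from 1·(155,8) + (58,3)
…
step 8: (5519, 285)  from 1·(4086,211) + (1433,74)
step 9: (15124, 781)  from 2·(5519,285) + (4086,211)
→ (15124, 781).  Check: 15124²=228735376, 375·781²=228735375, difference 1.
(15124+781√375)^2 = 457470751 + 23623688√375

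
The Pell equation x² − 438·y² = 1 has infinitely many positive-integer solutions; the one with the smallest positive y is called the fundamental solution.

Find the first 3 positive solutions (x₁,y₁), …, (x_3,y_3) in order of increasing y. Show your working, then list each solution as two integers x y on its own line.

293 14
171697 8204
100614149 4807530

√438 = [20; 1,12,1,40, …], period ℓ=4 (even) → k=3
step 0: (20, 1)  from 20·(1,0) + (0,1)
step 1: (21, 1)  from 1·(20,1) + (1,0)
step 2: (272, 13)  from 12·(21,1) + (20,1)
step 3: (293, 14)  from 1·(272,13) + (21,1)
fundamental: x₁=293, y₁=14  (since 85849 − 438·196 = 1)
(x_2, y_2) = (293·293 + 438·14·14, 293·14 + 14·293) = (171697, 8204)
(x_3, y_3) = (293·171697 + 438·14·8204, 293·8204 + 14·171697) = (100614149, 4807530)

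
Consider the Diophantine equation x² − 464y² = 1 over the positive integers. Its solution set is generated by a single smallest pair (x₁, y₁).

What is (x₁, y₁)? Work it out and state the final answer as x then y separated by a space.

[21; 1,1,5,1,1,1,5,1,1,42] for √464; ℓ=10 ⇒ convergent index 9
i=0: a=21 ⇒ p=21, q=1
…
i=2: a=1 ⇒ p=43, q=2
i=3: a=5 ⇒ p=237, q=11
i=4: a=1 ⇒ p=280, q=13
i=5: a=1 ⇒ p=517, q=24
…
i=8: a=1 ⇒ p=5299, q=246
i=9: a=1 ⇒ p=9801, q=455
(x₁, y₁) = (9801, 455);  9801² − 464·455² = 1 ✓

9801 455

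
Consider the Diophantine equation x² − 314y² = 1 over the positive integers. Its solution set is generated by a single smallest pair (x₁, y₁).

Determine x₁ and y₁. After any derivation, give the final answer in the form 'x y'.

d=314: √d = [17; 1,2,1,1,2,1,34] (ℓ=7, odd), read p_13/q_13
i=0: a=17 ⇒ p=17, q=1
…
i=3: a=1 ⇒ p=71, q=4
…
i=8: a=1 ⇒ p=15824, q=893
…
i=12: a=2 ⇒ p=282617, q=15949
i=13: a=1 ⇒ p=392499, q=22150
→ (392499, 22150).  Check: 392499²=154055465001, 314·22150²=154055465000, difference 1.

392499 22150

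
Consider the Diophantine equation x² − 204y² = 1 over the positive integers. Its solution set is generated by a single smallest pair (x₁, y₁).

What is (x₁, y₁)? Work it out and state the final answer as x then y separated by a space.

√204 = [14; 3,1,1,6,1,1,3,28, …], period ℓ=8 (even) → k=7
step 0: (14, 1)  from 14·(1,0) + (0,1)
step 1: (43, 3)  from 3·(14,1) + (1,0)
…
step 6: (1414, 99)  from 1·(757,53) + (657,46)
step 7: (4999, 350)  from 3·(1414,99) + (757,53)
(x₁, y₁) = (4999, 350);  4999² − 204·350² = 1 ✓

4999 350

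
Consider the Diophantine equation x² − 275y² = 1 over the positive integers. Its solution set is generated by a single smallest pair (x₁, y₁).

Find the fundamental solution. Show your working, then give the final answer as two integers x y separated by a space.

199 12

d=275: √d = [16; 1,1,2,1,1,32] (ℓ=6, even), read p_5/q_5
k=0  a_k=16  p_k/q_k = 16/1
k=1  a_k=1  p_k/q_k = 17/1
…
k=4  a_k=1  p_k/q_k = 116/7
k=5  a_k=1  p_k/q_k = 199/12
fundamental: x₁=199, y₁=12  (since 39601 − 275·144 = 1)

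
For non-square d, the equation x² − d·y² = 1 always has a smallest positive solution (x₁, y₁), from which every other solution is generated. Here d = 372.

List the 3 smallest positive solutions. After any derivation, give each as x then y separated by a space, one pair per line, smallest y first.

12151 630
295293601 15310260
7176225079351 372069937890

d=372: √d = [19; 3,2,12,2,3,38] (ℓ=6, even), read p_5/q_5
a_0=19:  p_0=19·1+0=19,  q_0=19·0+1=1
a_1=3:  p_1=3·19+1=58,  q_1=3·1+0=3
a_2=2:  p_2=2·58+19=135,  q_2=2·3+1=7
a_3=12:  p_3=12·135+58=1678,  q_3=12·7+3=87
a_4=2:  p_4=2·1678+135=3491,  q_4=2·87+7=181
a_5=3:  p_5=3·3491+1678=12151,  q_5=3·181+87=630
(x₁, y₁) = (12151, 630);  12151² − 372·630² = 1 ✓
(12151+630√372)^2 = 295293601 + 15310260√372
(12151+630√372)^3 = 7176225079351 + 372069937890√372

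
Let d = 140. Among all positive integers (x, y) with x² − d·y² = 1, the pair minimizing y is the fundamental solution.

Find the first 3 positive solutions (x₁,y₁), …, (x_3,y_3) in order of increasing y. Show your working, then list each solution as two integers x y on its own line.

√140 → a₀=11, period (1,4,1,22); ℓ=4 even so k=3
step 0: (11, 1)  from 11·(1,0) + (0,1)
…
step 2: (59, 5)  from 4·(12,1) + (11,1)
step 3: (71, 6)  from 1·(59,5) + (12,1)
fundamental: x₁=71, y₁=6  (since 5041 − 140·36 = 1)
(71+6√140)^2 = 10081 + 852√140
(71+6√140)^3 = 1431431 + 120978√140

71 6
10081 852
1431431 120978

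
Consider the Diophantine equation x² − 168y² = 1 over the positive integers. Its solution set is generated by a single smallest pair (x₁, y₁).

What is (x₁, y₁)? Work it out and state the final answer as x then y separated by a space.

√168 → a₀=12, period (1,24); ℓ=2 even so k=1
step 0: (12, 1)  from 12·(1,0) + (0,1)
step 1: (13, 1)  from 1·(12,1) + (1,0)
(x₁, y₁) = (13, 1);  13² − 168·1² = 1 ✓

13 1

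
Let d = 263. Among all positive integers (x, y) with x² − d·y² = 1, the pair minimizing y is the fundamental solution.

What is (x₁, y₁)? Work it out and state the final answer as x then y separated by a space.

[16; 4,1,1,1,1,15,1,1,1,1,4,32] for √263; ℓ=12 ⇒ convergent index 11
k=0  a_k=16  p_k/q_k = 16/1
k=1  a_k=4  p_k/q_k = 65/4
k=2  a_k=1  p_k/q_k = 81/5
…
k=4  a_k=1  p_k/q_k = 227/14
k=5  a_k=1  p_k/q_k = 373/23
k=6  a_k=15  p_k/q_k = 5822/359
k=7  a_k=1  p_k/q_k = 6195/382
…
k=9  a_k=1  p_k/q_k = 18212/1123
k=10  a_k=1  p_k/q_k = 30229/1864
k=11  a_k=4  p_k/q_k = 139128/8579
fundamental: x₁=139128, y₁=8579  (since 19356600384 − 263·73599241 = 1)

139128 8579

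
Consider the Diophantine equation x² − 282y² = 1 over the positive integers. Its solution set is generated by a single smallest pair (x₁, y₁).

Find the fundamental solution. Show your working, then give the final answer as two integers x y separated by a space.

d=282: √d = [16; 1,3,1,4,1,3,1,32] (ℓ=8, even), read p_7/q_7
k=0  a_k=16  p_k/q_k = 16/1
k=1  a_k=1  p_k/q_k = 17/1
k=2  a_k=3  p_k/q_k = 67/4
…
k=4  a_k=4  p_k/q_k = 403/24
…
k=6  a_k=3  p_k/q_k = 1864/111
k=7  a_k=1  p_k/q_k = 2351/140
(x₁, y₁) = (2351, 140);  2351² − 282·140² = 1 ✓

2351 140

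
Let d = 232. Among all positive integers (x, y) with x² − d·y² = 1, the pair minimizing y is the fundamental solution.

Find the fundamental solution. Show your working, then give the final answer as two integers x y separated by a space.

d=232: √d = [15; 4,3,7,3,4,30] (ℓ=6, even), read p_5/q_5
k=0  a_k=15  p_k/q_k = 15/1
k=1  a_k=4  p_k/q_k = 61/4
k=2  a_k=3  p_k/q_k = 198/13
…
k=4  a_k=3  p_k/q_k = 4539/298
k=5  a_k=4  p_k/q_k = 19603/1287
(x₁, y₁) = (19603, 1287);  19603² − 232·1287² = 1 ✓

19603 1287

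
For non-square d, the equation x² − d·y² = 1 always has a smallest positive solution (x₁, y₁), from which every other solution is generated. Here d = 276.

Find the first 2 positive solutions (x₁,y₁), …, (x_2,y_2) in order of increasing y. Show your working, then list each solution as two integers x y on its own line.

d=276: √d = [16; 1,1,1,1,2,2,2,1,1,1,1,32] (ℓ=12, even), read p_11/q_11
i=0: a=16 ⇒ p=16, q=1
i=1: a=1 ⇒ p=17, q=1
i=2: a=1 ⇒ p=33, q=2
i=3: a=1 ⇒ p=50, q=3
i=4: a=1 ⇒ p=83, q=5
i=5: a=2 ⇒ p=216, q=13
i=6: a=2 ⇒ p=515, q=31
i=7: a=2 ⇒ p=1246, q=75
…
i=10: a=1 ⇒ p=4768, q=287
i=11: a=1 ⇒ p=7775, q=468
(x₁, y₁) = (7775, 468);  7775² − 276·468² = 1 ✓
k=2:  x_2 = 7775·7775+276·468·468 = 120901249,  y_2 = 7775·468+468·7775 = 7277400

7775 468
120901249 7277400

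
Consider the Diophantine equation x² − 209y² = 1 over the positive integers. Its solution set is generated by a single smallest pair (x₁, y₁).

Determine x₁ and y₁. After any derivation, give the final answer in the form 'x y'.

√209 = [14; 2,5,3,2,3,5,2,28, …], period ℓ=8 (even) → k=7
i=0: a=14 ⇒ p=14, q=1
i=1: a=2 ⇒ p=29, q=2
i=2: a=5 ⇒ p=159, q=11
i=3: a=3 ⇒ p=506, q=35
i=4: a=2 ⇒ p=1171, q=81
i=5: a=3 ⇒ p=4019, q=278
i=6: a=5 ⇒ p=21266, q=1471
i=7: a=2 ⇒ p=46551, q=3220
→ (46551, 3220).  Check: 46551²=2166995601, 209·3220²=2166995600, difference 1.

46551 3220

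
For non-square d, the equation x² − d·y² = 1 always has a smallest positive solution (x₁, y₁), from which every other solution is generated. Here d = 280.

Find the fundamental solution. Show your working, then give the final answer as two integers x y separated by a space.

251 15

[16; 1,2,1,2,1,32] for √280; ℓ=6 ⇒ convergent index 5
a_0=16:  p_0=16·1+0=16,  q_0=16·0+1=1
a_1=1:  p_1=1·16+1=17,  q_1=1·1+0=1
a_2=2:  p_2=2·17+16=50,  q_2=2·1+1=3
a_3=1:  p_3=1·50+17=67,  q_3=1·3+1=4
a_4=2:  p_4=2·67+50=184,  q_4=2·4+3=11
a_5=1:  p_5=1·184+67=251,  q_5=1·11+4=15
(x₁, y₁) = (251, 15);  251² − 280·15² = 1 ✓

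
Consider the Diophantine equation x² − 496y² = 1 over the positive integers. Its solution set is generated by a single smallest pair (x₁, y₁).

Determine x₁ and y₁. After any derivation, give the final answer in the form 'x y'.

4620799 207480

d=496: √d = [22; 3,1,2,4,1,…,1,3,44] (ℓ=16, even), read p_15/q_15
a_0=22:  p_0=22·1+0=22,  q_0=22·0+1=1
…
a_2=1:  p_2=1·67+22=89,  q_2=1·3+1=4
a_3=2:  p_3=2·89+67=245,  q_3=2·4+3=11
…
a_7=2:  p_7=2·2383+1314=6080,  q_7=2·107+59=273
…
a_10=1:  p_10=1·35166+14543=49709,  q_10=1·1579+653=2232
a_11=1:  p_11=1·49709+35166=84875,  q_11=1·2232+1579=3811
a_12=4:  p_12=4·84875+49709=389209,  q_12=4·3811+2232=17476
…
a_14=1:  p_14=1·863293+389209=1252502,  q_14=1·38763+17476=56239
a_15=3:  p_15=3·1252502+863293=4620799,  q_15=3·56239+38763=207480
(x₁, y₁) = (4620799, 207480);  4620799² − 496·207480² = 1 ✓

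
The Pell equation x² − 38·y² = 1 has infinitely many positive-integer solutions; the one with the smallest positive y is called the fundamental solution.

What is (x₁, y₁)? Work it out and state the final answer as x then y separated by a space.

d=38: √d = [6; 6,12] (ℓ=2, even), read p_1/q_1
k=0  a_k=6  p_k/q_k = 6/1
k=1  a_k=6  p_k/q_k = 37/6
(x₁, y₁) = (37, 6);  37² − 38·6² = 1 ✓

37 6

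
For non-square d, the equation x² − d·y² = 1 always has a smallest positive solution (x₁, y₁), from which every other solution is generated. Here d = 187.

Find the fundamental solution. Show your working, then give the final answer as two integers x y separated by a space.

[13; 1,2,13,2,1,26] for √187; ℓ=6 ⇒ convergent index 5
a_0=13:  p_0=13·1+0=13,  q_0=13·0+1=1
a_1=1:  p_1=1·13+1=14,  q_1=1·1+0=1
…
a_3=13:  p_3=13·41+14=547,  q_3=13·3+1=40
a_4=2:  p_4=2·547+41=1135,  q_4=2·40+3=83
a_5=1:  p_5=1·1135+547=1682,  q_5=1·83+40=123
fundamental: x₁=1682, y₁=123  (since 2829124 − 187·15129 = 1)

1682 123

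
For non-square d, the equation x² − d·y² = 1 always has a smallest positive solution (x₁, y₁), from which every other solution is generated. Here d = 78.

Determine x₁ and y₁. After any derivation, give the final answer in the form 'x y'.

53 6

√78 → a₀=8, period (1,4,1,16); ℓ=4 even so k=3
step 0: (8, 1)  from 8·(1,0) + (0,1)
…
step 2: (44, 5)  from 4·(9,1) + (8,1)
step 3: (53, 6)  from 1·(44,5) + (9,1)
fundamental: x₁=53, y₁=6  (since 2809 − 78·36 = 1)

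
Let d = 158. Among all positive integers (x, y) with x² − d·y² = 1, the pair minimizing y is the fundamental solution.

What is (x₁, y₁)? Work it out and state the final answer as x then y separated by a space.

7743 616

d=158: √d = [12; 1,1,3,12,3,1,1,24] (ℓ=8, even), read p_7/q_7
k=0  a_k=12  p_k/q_k = 12/1
k=1  a_k=1  p_k/q_k = 13/1
k=2  a_k=1  p_k/q_k = 25/2
…
k=6  a_k=1  p_k/q_k = 4412/351
k=7  a_k=1  p_k/q_k = 7743/616
fundamental: x₁=7743, y₁=616  (since 59954049 − 158·379456 = 1)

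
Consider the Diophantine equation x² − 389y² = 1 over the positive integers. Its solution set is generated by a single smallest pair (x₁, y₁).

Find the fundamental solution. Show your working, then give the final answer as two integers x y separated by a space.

√389 = [19; 1,2,1,1,1,1,2,1,38, …], period ℓ=9 (odd) → k=17
k=0  a_k=19  p_k/q_k = 19/1
…
k=5  a_k=1  p_k/q_k = 217/11
k=6  a_k=1  p_k/q_k = 355/18
…
k=9  a_k=38  p_k/q_k = 49643/2517
k=10  a_k=1  p_k/q_k = 50925/2582
…
k=14  a_k=1  p_k/q_k = 556329/28207
k=15  a_k=1  p_k/q_k = 910240/46151
k=16  a_k=2  p_k/q_k = 2376809/120509
k=17  a_k=1  p_k/q_k = 3287049/166660
→ (3287049, 166660).  Check: 3287049²=10804691128401, 389·166660²=10804691128400, difference 1.

3287049 166660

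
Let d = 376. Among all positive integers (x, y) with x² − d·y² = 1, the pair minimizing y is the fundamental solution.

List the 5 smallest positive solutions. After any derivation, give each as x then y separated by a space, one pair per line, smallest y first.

√376 = [19; 2,1,1,3,1,…,1,2,38, …], period ℓ=16 (even) → k=15
a_0=19:  p_0=19·1+0=19,  q_0=19·0+1=1
a_1=2:  p_1=2·19+1=39,  q_1=2·1+0=2
…
a_4=3:  p_4=3·97+58=349,  q_4=3·5+3=18
a_5=1:  p_5=1·349+97=446,  q_5=1·18+5=23
…
a_8=4:  p_8=4·2928+1241=12953,  q_8=4·151+64=668
a_9=2:  p_9=2·12953+2928=28834,  q_9=2·668+151=1487
…
a_14=1:  p_14=1·468441+368986=837427,  q_14=1·24158+19029=43187
a_15=2:  p_15=2·837427+468441=2143295,  q_15=2·43187+24158=110532
→ (2143295, 110532).  Check: 2143295²=4593713457025, 376·110532²=4593713457024, difference 1.
k=2:  x_2 = 2143295·2143295+376·110532·110532 = 9187426914049,  y_2 = 2143295·110532+110532·2143295 = 473805365880
k=3:  x_3 = 2143295·9187426914049+376·110532·473805365880 = 39382732335491159615,  y_3 = 2143295·473805365880+110532·9187426914049 = 2031009343327438668
k=4:  x_4 = 2143295·39382732335491159615+376·110532·2031009343327438668 = 168817626601983862467148801,  y_4 = 2143295·2031009343327438668+110532·39382732335491159615 = 8706104341013491514496240
k=5:  x_5 = 2143295·168817626601983862467148801+376·110532·8706104341013491514496240 = 723651950015758622280719887718975,  y_5 = 2143295·8706104341013491514496240+110532·168817626601983862467148801 = 37319499807142991581781109982932

2143295 110532
9187426914049 473805365880
39382732335491159615 2031009343327438668
168817626601983862467148801 8706104341013491514496240
723651950015758622280719887718975 37319499807142991581781109982932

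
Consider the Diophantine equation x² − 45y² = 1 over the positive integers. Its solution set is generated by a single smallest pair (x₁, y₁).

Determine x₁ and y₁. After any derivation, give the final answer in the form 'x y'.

√45 = [6; 1,2,2,2,1,12, …], period ℓ=6 (even) → k=5
k=0  a_k=6  p_k/q_k = 6/1
…
k=4  a_k=2  p_k/q_k = 114/17
k=5  a_k=1  p_k/q_k = 161/24
fundamental: x₁=161, y₁=24  (since 25921 − 45·576 = 1)

161 24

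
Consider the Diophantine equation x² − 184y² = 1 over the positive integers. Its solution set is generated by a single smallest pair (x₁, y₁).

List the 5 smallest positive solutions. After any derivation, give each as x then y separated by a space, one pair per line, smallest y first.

24335 1794
1184384449 87313980
57643991108495 4249571404806
2805533046066067201 206826640184594040
136545293294391499564175 10066252573534620521994

[13; 1,1,3,2,1,2,1,2,3,1,1,26] for √184; ℓ=12 ⇒ convergent index 11
k=0  a_k=13  p_k/q_k = 13/1
k=1  a_k=1  p_k/q_k = 14/1
k=2  a_k=1  p_k/q_k = 27/2
…
k=4  a_k=2  p_k/q_k = 217/16
k=5  a_k=1  p_k/q_k = 312/23
…
k=10  a_k=1  p_k/q_k = 13741/1013
k=11  a_k=1  p_k/q_k = 24335/1794
(x₁, y₁) = (24335, 1794);  24335² − 184·1794² = 1 ✓
(x_2, y_2) = (24335·24335 + 184·1794·1794, 24335·1794 + 1794·24335) = (1184384449, 87313980)
(x_3, y_3) = (24335·1184384449 + 184·1794·87313980, 24335·87313980 + 1794·1184384449) = (57643991108495, 4249571404806)
(x_4, y_4) = (24335·57643991108495 + 184·1794·4249571404806, 24335·4249571404806 + 1794·57643991108495) = (2805533046066067201, 206826640184594040)
(x_5, y_5) = (24335·2805533046066067201 + 184·1794·206826640184594040, 24335·206826640184594040 + 1794·2805533046066067201) = (136545293294391499564175, 10066252573534620521994)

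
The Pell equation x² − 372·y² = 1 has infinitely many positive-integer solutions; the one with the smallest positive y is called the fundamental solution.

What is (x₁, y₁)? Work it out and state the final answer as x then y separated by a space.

√372 = [19; 3,2,12,2,3,38, …], period ℓ=6 (even) → k=5
step 0: (19, 1)  from 19·(1,0) + (0,1)
step 1: (58, 3)  from 3·(19,1) + (1,0)
…
step 3: (1678, 87)  from 12·(135,7) + (58,3)
step 4: (3491, 181)  from 2·(1678,87) + (135,7)
step 5: (12151, 630)  from 3·(3491,181) + (1678,87)
fundamental: x₁=12151, y₁=630  (since 147646801 − 372·396900 = 1)

12151 630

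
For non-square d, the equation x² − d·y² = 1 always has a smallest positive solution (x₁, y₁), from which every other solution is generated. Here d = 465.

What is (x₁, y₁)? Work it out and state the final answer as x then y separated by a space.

15871 736

√465 = [21; 1,1,3,2,2,2,3,1,1,42, …], period ℓ=10 (even) → k=9
a_0=21:  p_0=21·1+0=21,  q_0=21·0+1=1
…
a_3=3:  p_3=3·43+22=151,  q_3=3·2+1=7
a_4=2:  p_4=2·151+43=345,  q_4=2·7+2=16
…
a_8=1:  p_8=1·6922+2027=8949,  q_8=1·321+94=415
a_9=1:  p_9=1·8949+6922=15871,  q_9=1·415+321=736
(x₁, y₁) = (15871, 736);  15871² − 465·736² = 1 ✓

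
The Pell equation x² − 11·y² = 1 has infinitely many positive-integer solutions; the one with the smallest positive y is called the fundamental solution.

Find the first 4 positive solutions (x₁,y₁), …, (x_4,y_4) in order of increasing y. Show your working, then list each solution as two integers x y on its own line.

10 3
199 60
3970 1197
79201 23880

[3; 3,6] for √11; ℓ=2 ⇒ convergent index 1
a_0=3:  p_0=3·1+0=3,  q_0=3·0+1=1
a_1=3:  p_1=3·3+1=10,  q_1=3·1+0=3
→ (10, 3).  Check: 10²=100, 11·3²=99, difference 1.
n=2: (10,3)∘(10,3) = (10·10+11·3·3, 10·3+3·10) = (199,60)
n=3: (199,60)∘(10,3) = (10·199+11·3·60, 10·60+3·199) = (3970,1197)
n=4: (3970,1197)∘(10,3) = (10·3970+11·3·1197, 10·1197+3·3970) = (79201,23880)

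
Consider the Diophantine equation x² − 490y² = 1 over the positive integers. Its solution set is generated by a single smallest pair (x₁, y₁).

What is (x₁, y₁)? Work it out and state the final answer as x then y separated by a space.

d=490: √d = [22; 7,2,1,4,4,4,1,2,7,44] (ℓ=10, even), read p_9/q_9
step 0: (22, 1)  from 22·(1,0) + (0,1)
…
step 3: (487, 22)  from 1·(332,15) + (155,7)
…
step 8: (141338, 6385)  from 2·(50315,2273) + (40708,1839)
step 9: (1039681, 46968)  from 7·(141338,6385) + (50315,2273)
fundamental: x₁=1039681, y₁=46968  (since 1080936581761 − 490·2205993024 = 1)

1039681 46968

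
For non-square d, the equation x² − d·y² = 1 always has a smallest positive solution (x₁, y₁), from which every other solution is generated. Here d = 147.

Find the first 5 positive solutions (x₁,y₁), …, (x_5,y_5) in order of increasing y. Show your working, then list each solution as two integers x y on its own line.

d=147: √d = [12; 8,24] (ℓ=2, even), read p_1/q_1
i=0: a=12 ⇒ p=12, q=1
i=1: a=8 ⇒ p=97, q=8
(x₁, y₁) = (97, 8);  97² − 147·8² = 1 ✓
k=2:  x_2 = 97·97+147·8·8 = 18817,  y_2 = 97·8+8·97 = 1552
k=3:  x_3 = 97·18817+147·8·1552 = 3650401,  y_3 = 97·1552+8·18817 = 301080
k=4:  x_4 = 97·3650401+147·8·301080 = 708158977,  y_4 = 97·301080+8·3650401 = 58407968
k=5:  x_5 = 97·708158977+147·8·58407968 = 137379191137,  y_5 = 97·58407968+8·708158977 = 11330844712

97 8
18817 1552
3650401 301080
708158977 58407968
137379191137 11330844712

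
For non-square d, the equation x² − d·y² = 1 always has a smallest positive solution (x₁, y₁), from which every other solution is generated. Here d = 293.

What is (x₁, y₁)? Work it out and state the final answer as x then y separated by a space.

12320649 719780

[17; 8,1,1,8,34] for √293; ℓ=5 ⇒ convergent index 9
i=0: a=17 ⇒ p=17, q=1
…
i=5: a=34 ⇒ p=84679, q=4947
…
i=8: a=1 ⇒ p=1444507, q=84389
i=9: a=8 ⇒ p=12320649, q=719780
(x₁, y₁) = (12320649, 719780);  12320649² − 293·719780² = 1 ✓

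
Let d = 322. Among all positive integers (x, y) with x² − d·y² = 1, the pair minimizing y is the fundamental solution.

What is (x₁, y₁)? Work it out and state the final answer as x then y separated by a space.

d=322: √d = [17; 1,16,1,34] (ℓ=4, even), read p_3/q_3
step 0: (17, 1)  from 17·(1,0) + (0,1)
…
step 2: (305, 17)  from 16·(18,1) + (17,1)
step 3: (323, 18)  from 1·(305,17) + (18,1)
→ (323, 18).  Check: 323²=104329, 322·18²=104328, difference 1.

323 18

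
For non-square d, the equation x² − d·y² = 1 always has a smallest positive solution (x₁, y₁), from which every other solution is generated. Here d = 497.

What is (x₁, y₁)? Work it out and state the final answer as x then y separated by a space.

1201887 53912

d=497: √d = [22; 3,2,2,5,6,5,2,2,3,44] (ℓ=10, even), read p_9/q_9
step 0: (22, 1)  from 22·(1,0) + (0,1)
…
step 3: (379, 17)  from 2·(156,7) + (67,3)
…
step 5: (12685, 569)  from 6·(2051,92) + (379,17)
…
step 8: (352750, 15823)  from 2·(143637,6443) + (65476,2937)
step 9: (1201887, 53912)  from 3·(352750,15823) + (143637,6443)
fundamental: x₁=1201887, y₁=53912  (since 1444532360769 − 497·2906503744 = 1)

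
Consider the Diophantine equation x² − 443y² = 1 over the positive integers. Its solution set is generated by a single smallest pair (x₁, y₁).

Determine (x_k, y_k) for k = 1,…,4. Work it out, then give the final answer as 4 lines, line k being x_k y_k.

√443 → a₀=21, period (21,42); ℓ=2 even so k=1
step 0: (21, 1)  from 21·(1,0) + (0,1)
step 1: (442, 21)  from 21·(21,1) + (1,0)
(x₁, y₁) = (442, 21);  442² − 443·21² = 1 ✓
(x_2, y_2) = (442·442 + 443·21·21, 442·21 + 21·442) = (390727, 18564)
(x_3, y_3) = (442·390727 + 443·21·18564, 442·18564 + 21·390727) = (345402226, 16410555)
(x_4, y_4) = (442·345402226 + 443·21·16410555, 442·16410555 + 21·345402226) = (305335177057, 14506912056)

442 21
390727 18564
345402226 16410555
305335177057 14506912056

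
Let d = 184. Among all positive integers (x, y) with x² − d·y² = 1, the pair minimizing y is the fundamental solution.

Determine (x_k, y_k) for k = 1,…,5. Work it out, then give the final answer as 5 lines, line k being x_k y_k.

24335 1794
1184384449 87313980
57643991108495 4249571404806
2805533046066067201 206826640184594040
136545293294391499564175 10066252573534620521994

d=184: √d = [13; 1,1,3,2,1,2,1,2,3,1,1,26] (ℓ=12, even), read p_11/q_11
step 0: (13, 1)  from 13·(1,0) + (0,1)
…
step 4: (217, 16)  from 2·(95,7) + (27,2)
…
step 6: (841, 62)  from 2·(312,23) + (217,16)
…
step 9: (10594, 781)  from 3·(3147,232) + (1153,85)
step 10: (13741, 1013)  from 1·(10594,781) + (3147,232)
step 11: (24335, 1794)  from 1·(13741,1013) + (10594,781)
→ (24335, 1794).  Check: 24335²=592192225, 184·1794²=592192224, difference 1.
k=2:  x_2 = 24335·24335+184·1794·1794 = 1184384449,  y_2 = 24335·1794+1794·24335 = 87313980
k=3:  x_3 = 24335·1184384449+184·1794·87313980 = 57643991108495,  y_3 = 24335·87313980+1794·1184384449 = 4249571404806
k=4:  x_4 = 24335·57643991108495+184·1794·4249571404806 = 2805533046066067201,  y_4 = 24335·4249571404806+1794·57643991108495 = 206826640184594040
k=5:  x_5 = 24335·2805533046066067201+184·1794·206826640184594040 = 136545293294391499564175,  y_5 = 24335·206826640184594040+1794·2805533046066067201 = 10066252573534620521994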